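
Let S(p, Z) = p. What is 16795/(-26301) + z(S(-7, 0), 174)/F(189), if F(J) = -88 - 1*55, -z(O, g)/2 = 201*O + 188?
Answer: -6047593/341913 ≈ -17.688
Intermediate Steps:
z(O, g) = -376 - 402*O (z(O, g) = -2*(201*O + 188) = -2*(188 + 201*O) = -376 - 402*O)
F(J) = -143 (F(J) = -88 - 55 = -143)
16795/(-26301) + z(S(-7, 0), 174)/F(189) = 16795/(-26301) + (-376 - 402*(-7))/(-143) = 16795*(-1/26301) + (-376 + 2814)*(-1/143) = -16795/26301 + 2438*(-1/143) = -16795/26301 - 2438/143 = -6047593/341913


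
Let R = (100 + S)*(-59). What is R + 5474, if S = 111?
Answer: -6975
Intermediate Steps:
R = -12449 (R = (100 + 111)*(-59) = 211*(-59) = -12449)
R + 5474 = -12449 + 5474 = -6975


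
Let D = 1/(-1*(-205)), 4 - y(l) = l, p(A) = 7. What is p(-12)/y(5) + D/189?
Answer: -271214/38745 ≈ -7.0000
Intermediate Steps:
y(l) = 4 - l
D = 1/205 ≈ 0.0048781
p(-12)/y(5) + D/189 = 7/(4 - 1*5) + (1/205)/189 = 7/(4 - 5) + (1/205)*(1/189) = 7/(-1) + 1/38745 = 7*(-1) + 1/38745 = -7 + 1/38745 = -271214/38745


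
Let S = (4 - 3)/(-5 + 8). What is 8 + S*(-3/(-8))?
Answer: 65/8 ≈ 8.1250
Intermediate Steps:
S = ⅓ (S = 1/3 = 1*(⅓) = ⅓ ≈ 0.33333)
8 + S*(-3/(-8)) = 8 + (-3/(-8))/3 = 8 + (-3*(-⅛))/3 = 8 + (⅓)*(3/8) = 8 + ⅛ = 65/8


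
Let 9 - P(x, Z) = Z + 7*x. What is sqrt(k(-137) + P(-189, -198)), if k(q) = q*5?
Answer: 13*sqrt(5) ≈ 29.069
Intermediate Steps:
P(x, Z) = 9 - Z - 7*x (P(x, Z) = 9 - (Z + 7*x) = 9 + (-Z - 7*x) = 9 - Z - 7*x)
k(q) = 5*q
sqrt(k(-137) + P(-189, -198)) = sqrt(5*(-137) + (9 - 1*(-198) - 7*(-189))) = sqrt(-685 + (9 + 198 + 1323)) = sqrt(-685 + 1530) = sqrt(845) = 13*sqrt(5)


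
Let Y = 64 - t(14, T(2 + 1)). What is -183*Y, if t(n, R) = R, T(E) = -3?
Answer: -12261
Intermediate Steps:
Y = 67 (Y = 64 - 1*(-3) = 64 + 3 = 67)
-183*Y = -183*67 = -12261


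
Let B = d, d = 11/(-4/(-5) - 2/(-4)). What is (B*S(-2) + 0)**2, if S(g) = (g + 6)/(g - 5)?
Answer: 193600/8281 ≈ 23.379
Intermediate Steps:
d = 110/13 (d = 11/(-4*(-1/5) - 2*(-1/4)) = 11/(4/5 + 1/2) = 11/(13/10) = 11*(10/13) = 110/13 ≈ 8.4615)
S(g) = (6 + g)/(-5 + g)
B = 110/13 ≈ 8.4615
(B*S(-2) + 0)**2 = (110*((6 - 2)/(-5 - 2))/13 + 0)**2 = (110*(4/(-7))/13 + 0)**2 = (110*(-1/7*4)/13 + 0)**2 = ((110/13)*(-4/7) + 0)**2 = (-440/91 + 0)**2 = (-440/91)**2 = 193600/8281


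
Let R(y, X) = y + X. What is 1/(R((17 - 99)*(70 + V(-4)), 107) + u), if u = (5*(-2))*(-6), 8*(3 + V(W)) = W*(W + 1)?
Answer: -1/5450 ≈ -0.00018349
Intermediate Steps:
V(W) = -3 + W*(1 + W)/8 (V(W) = -3 + (W*(W + 1))/8 = -3 + (W*(1 + W))/8 = -3 + W*(1 + W)/8)
u = 60 (u = -10*(-6) = 60)
R(y, X) = X + y
1/(R((17 - 99)*(70 + V(-4)), 107) + u) = 1/((107 + (17 - 99)*(70 + (-3 + (⅛)*(-4) + (⅛)*(-4)²))) + 60) = 1/((107 - 82*(70 + (-3 - ½ + (⅛)*16))) + 60) = 1/((107 - 82*(70 + (-3 - ½ + 2))) + 60) = 1/((107 - 82*(70 - 3/2)) + 60) = 1/((107 - 82*137/2) + 60) = 1/((107 - 5617) + 60) = 1/(-5510 + 60) = 1/(-5450) = -1/5450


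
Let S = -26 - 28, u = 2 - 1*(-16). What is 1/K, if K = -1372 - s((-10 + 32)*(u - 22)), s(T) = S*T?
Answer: -1/6124 ≈ -0.00016329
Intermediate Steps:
u = 18 (u = 2 + 16 = 18)
S = -54
s(T) = -54*T
K = -6124 (K = -1372 - (-54)*(-10 + 32)*(18 - 22) = -1372 - (-54)*22*(-4) = -1372 - (-54)*(-88) = -1372 - 1*4752 = -1372 - 4752 = -6124)
1/K = 1/(-6124) = -1/6124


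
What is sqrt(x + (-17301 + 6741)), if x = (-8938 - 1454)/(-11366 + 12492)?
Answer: 6*I*sqrt(93058833)/563 ≈ 102.81*I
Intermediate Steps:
x = -5196/563 (x = -10392/1126 = -10392*1/1126 = -5196/563 ≈ -9.2291)
sqrt(x + (-17301 + 6741)) = sqrt(-5196/563 + (-17301 + 6741)) = sqrt(-5196/563 - 10560) = sqrt(-5950476/563) = 6*I*sqrt(93058833)/563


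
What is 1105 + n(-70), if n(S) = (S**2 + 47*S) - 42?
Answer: 2673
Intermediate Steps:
n(S) = -42 + S**2 + 47*S
1105 + n(-70) = 1105 + (-42 + (-70)**2 + 47*(-70)) = 1105 + (-42 + 4900 - 3290) = 1105 + 1568 = 2673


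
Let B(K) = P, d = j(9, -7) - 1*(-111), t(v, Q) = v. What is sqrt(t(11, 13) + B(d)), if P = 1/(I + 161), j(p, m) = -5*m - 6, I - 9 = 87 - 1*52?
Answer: 4*sqrt(28905)/205 ≈ 3.3174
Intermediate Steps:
I = 44 (I = 9 + (87 - 1*52) = 9 + (87 - 52) = 9 + 35 = 44)
j(p, m) = -6 - 5*m
d = 140 (d = (-6 - 5*(-7)) - 1*(-111) = (-6 + 35) + 111 = 29 + 111 = 140)
P = 1/205 (P = 1/(44 + 161) = 1/205 ≈ 0.0048781)
B(K) = 1/205
sqrt(t(11, 13) + B(d)) = sqrt(11 + 1/205) = sqrt(2256/205) = 4*sqrt(28905)/205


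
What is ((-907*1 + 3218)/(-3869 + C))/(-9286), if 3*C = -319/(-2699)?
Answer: 18712167/290902280564 ≈ 6.4325e-5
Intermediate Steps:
C = 319/8097 (C = (-319/(-2699))/3 = (-319*(-1/2699))/3 = (⅓)*(319/2699) = 319/8097 ≈ 0.039397)
((-907*1 + 3218)/(-3869 + C))/(-9286) = ((-907*1 + 3218)/(-3869 + 319/8097))/(-9286) = ((-907 + 3218)/(-31326974/8097))*(-1/9286) = (2311*(-8097/31326974))*(-1/9286) = -18712167/31326974*(-1/9286) = 18712167/290902280564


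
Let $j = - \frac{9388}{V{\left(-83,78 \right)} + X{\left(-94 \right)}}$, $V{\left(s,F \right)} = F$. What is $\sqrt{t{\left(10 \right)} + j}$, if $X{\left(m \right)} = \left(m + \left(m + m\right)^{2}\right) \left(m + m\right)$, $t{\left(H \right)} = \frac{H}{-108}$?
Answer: $\frac{i \sqrt{36036824101446}}{19880766} \approx 0.30195 i$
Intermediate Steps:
$t{\left(H \right)} = - \frac{H}{108}$ ($t{\left(H \right)} = H \left(- \frac{1}{108}\right) = - \frac{H}{108}$)
$X{\left(m \right)} = 2 m \left(m + 4 m^{2}\right)$ ($X{\left(m \right)} = \left(m + \left(2 m\right)^{2}\right) 2 m = \left(m + 4 m^{2}\right) 2 m = 2 m \left(m + 4 m^{2}\right)$)
$j = \frac{4694}{3313461}$ ($j = - \frac{9388}{78 + \left(-94\right)^{2} \left(2 + 8 \left(-94\right)\right)} = - \frac{9388}{78 + 8836 \left(2 - 752\right)} = - \frac{9388}{78 + 8836 \left(-750\right)} = - \frac{9388}{78 - 6627000} = - \frac{9388}{-6626922} = \left(-9388\right) \left(- \frac{1}{6626922}\right) = \frac{4694}{3313461} \approx 0.0014166$)
$\sqrt{t{\left(10 \right)} + j} = \sqrt{\left(- \frac{1}{108}\right) 10 + \frac{4694}{3313461}} = \sqrt{- \frac{5}{54} + \frac{4694}{3313461}} = \sqrt{- \frac{5437943}{59642298}} = \frac{i \sqrt{36036824101446}}{19880766}$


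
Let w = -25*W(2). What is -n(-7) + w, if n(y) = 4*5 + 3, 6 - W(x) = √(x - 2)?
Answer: -173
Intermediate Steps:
W(x) = 6 - √(-2 + x) (W(x) = 6 - √(x - 2) = 6 - √(-2 + x))
n(y) = 23 (n(y) = 20 + 3 = 23)
w = -150 (w = -25*(6 - √(-2 + 2)) = -25*(6 - √0) = -25*(6 - 1*0) = -25*(6 + 0) = -25*6 = -150)
-n(-7) + w = -1*23 - 150 = -23 - 150 = -173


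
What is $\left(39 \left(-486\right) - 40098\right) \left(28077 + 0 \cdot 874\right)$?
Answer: $-1658003004$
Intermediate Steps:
$\left(39 \left(-486\right) - 40098\right) \left(28077 + 0 \cdot 874\right) = \left(-18954 - 40098\right) \left(28077 + 0\right) = \left(-59052\right) 28077 = -1658003004$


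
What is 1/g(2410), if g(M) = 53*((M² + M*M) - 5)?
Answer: 1/615658335 ≈ 1.6243e-9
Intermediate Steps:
g(M) = -265 + 106*M² (g(M) = 53*((M² + M²) - 5) = 53*(2*M² - 5) = 53*(-5 + 2*M²) = -265 + 106*M²)
1/g(2410) = 1/(-265 + 106*2410²) = 1/(-265 + 106*5808100) = 1/(-265 + 615658600) = 1/615658335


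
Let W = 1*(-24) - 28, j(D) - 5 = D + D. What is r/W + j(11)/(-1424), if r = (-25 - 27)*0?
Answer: -27/1424 ≈ -0.018961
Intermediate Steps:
j(D) = 5 + 2*D (j(D) = 5 + (D + D) = 5 + 2*D)
W = -52 (W = -24 - 28 = -52)
r = 0 (r = -52*0 = 0)
r/W + j(11)/(-1424) = 0/(-52) + (5 + 2*11)/(-1424) = 0*(-1/52) + (5 + 22)*(-1/1424) = 0 + 27*(-1/1424) = 0 - 27/1424 = -27/1424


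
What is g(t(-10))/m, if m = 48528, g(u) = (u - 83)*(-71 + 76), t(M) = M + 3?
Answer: -25/2696 ≈ -0.0092730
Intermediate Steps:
t(M) = 3 + M
g(u) = -415 + 5*u (g(u) = (-83 + u)*5 = -415 + 5*u)
g(t(-10))/m = (-415 + 5*(3 - 10))/48528 = (-415 + 5*(-7))*(1/48528) = (-415 - 35)*(1/48528) = -450*1/48528 = -25/2696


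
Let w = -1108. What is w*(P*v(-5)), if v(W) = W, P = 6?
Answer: 33240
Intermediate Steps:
w*(P*v(-5)) = -6648*(-5) = -1108*(-30) = 33240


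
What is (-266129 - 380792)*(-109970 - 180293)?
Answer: 187777230223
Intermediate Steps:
(-266129 - 380792)*(-109970 - 180293) = -646921*(-290263) = 187777230223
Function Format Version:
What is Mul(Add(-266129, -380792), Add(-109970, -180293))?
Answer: 187777230223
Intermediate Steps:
Mul(Add(-266129, -380792), Add(-109970, -180293)) = Mul(-646921, -290263) = 187777230223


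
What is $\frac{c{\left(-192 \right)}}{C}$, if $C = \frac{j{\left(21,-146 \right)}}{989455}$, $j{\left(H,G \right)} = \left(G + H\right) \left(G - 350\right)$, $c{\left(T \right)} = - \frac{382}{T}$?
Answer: $\frac{37797181}{1190400} \approx 31.752$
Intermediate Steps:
$j{\left(H,G \right)} = \left(-350 + G\right) \left(G + H\right)$ ($j{\left(H,G \right)} = \left(G + H\right) \left(-350 + G\right) = \left(-350 + G\right) \left(G + H\right)$)
$C = \frac{12400}{197891}$ ($C = \frac{\left(-146\right)^{2} - -51100 - 7350 - 3066}{989455} = \left(21316 + 51100 - 7350 - 3066\right) \frac{1}{989455} = 62000 \cdot \frac{1}{989455} = \frac{12400}{197891} \approx 0.062661$)
$\frac{c{\left(-192 \right)}}{C} = \frac{\left(-382\right) \frac{1}{-192}}{\frac{12400}{197891}} = \left(-382\right) \left(- \frac{1}{192}\right) \frac{197891}{12400} = \frac{191}{96} \cdot \frac{197891}{12400} = \frac{37797181}{1190400}$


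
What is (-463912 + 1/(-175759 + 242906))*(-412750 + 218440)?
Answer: 6052814610931530/67147 ≈ 9.0143e+10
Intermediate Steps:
(-463912 + 1/(-175759 + 242906))*(-412750 + 218440) = (-463912 + 1/67147)*(-194310) = -31150299063/67147*(-194310) = 6052814610931530/67147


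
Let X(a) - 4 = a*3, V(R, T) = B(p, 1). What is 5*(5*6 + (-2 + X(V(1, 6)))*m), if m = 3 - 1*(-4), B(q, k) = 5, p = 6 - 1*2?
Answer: 745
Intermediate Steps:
p = 4 (p = 6 - 2 = 4)
V(R, T) = 5
m = 7 (m = 3 + 4 = 7)
X(a) = 4 + 3*a (X(a) = 4 + a*3 = 4 + 3*a)
5*(5*6 + (-2 + X(V(1, 6)))*m) = 5*(5*6 + (-2 + (4 + 3*5))*7) = 5*(30 + (-2 + (4 + 15))*7) = 5*(30 + (-2 + 19)*7) = 5*(30 + 17*7) = 5*(30 + 119) = 5*149 = 745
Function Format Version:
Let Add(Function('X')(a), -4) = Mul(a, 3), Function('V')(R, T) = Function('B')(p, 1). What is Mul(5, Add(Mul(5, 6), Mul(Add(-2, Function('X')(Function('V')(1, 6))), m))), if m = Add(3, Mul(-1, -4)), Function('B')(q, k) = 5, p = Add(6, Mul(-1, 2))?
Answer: 745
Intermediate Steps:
p = 4 (p = Add(6, -2) = 4)
Function('V')(R, T) = 5
m = 7 (m = Add(3, 4) = 7)
Function('X')(a) = Add(4, Mul(3, a)) (Function('X')(a) = Add(4, Mul(a, 3)) = Add(4, Mul(3, a)))
Mul(5, Add(Mul(5, 6), Mul(Add(-2, Function('X')(Function('V')(1, 6))), m))) = Mul(5, Add(Mul(5, 6), Mul(Add(-2, Add(4, Mul(3, 5))), 7))) = Mul(5, Add(30, Mul(Add(-2, Add(4, 15)), 7))) = Mul(5, Add(30, Mul(Add(-2, 19), 7))) = Mul(5, Add(30, Mul(17, 7))) = Mul(5, Add(30, 119)) = Mul(5, 149) = 745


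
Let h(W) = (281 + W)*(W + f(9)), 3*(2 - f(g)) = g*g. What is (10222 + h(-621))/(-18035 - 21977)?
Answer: -114931/20006 ≈ -5.7448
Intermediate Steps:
f(g) = 2 - g**2/3 (f(g) = 2 - g*g/3 = 2 - g**2/3)
h(W) = (-25 + W)*(281 + W) (h(W) = (281 + W)*(W + (2 - 1/3*9**2)) = (281 + W)*(W + (2 - 1/3*81)) = (281 + W)*(W + (2 - 27)) = (281 + W)*(W - 25) = (281 + W)*(-25 + W) = (-25 + W)*(281 + W))
(10222 + h(-621))/(-18035 - 21977) = (10222 + (-7025 + (-621)**2 + 256*(-621)))/(-18035 - 21977) = (10222 + (-7025 + 385641 - 158976))/(-40012) = (10222 + 219640)*(-1/40012) = 229862*(-1/40012) = -114931/20006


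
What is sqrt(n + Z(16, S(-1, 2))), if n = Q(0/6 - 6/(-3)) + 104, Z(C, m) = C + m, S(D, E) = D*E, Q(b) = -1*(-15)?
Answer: sqrt(133) ≈ 11.533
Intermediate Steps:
Q(b) = 15
n = 119 (n = 15 + 104 = 119)
sqrt(n + Z(16, S(-1, 2))) = sqrt(119 + (16 - 1*2)) = sqrt(119 + (16 - 2)) = sqrt(119 + 14) = sqrt(133)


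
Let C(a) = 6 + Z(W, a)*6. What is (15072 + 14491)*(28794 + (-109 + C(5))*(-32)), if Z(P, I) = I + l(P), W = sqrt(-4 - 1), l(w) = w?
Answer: 920296190 - 5676096*I*sqrt(5) ≈ 9.203e+8 - 1.2692e+7*I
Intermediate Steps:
W = I*sqrt(5) (W = sqrt(-5) = I*sqrt(5) ≈ 2.2361*I)
Z(P, I) = I + P
C(a) = 6 + 6*a + 6*I*sqrt(5) (C(a) = 6 + (a + I*sqrt(5))*6 = 6 + (6*a + 6*I*sqrt(5)) = 6 + 6*a + 6*I*sqrt(5))
(15072 + 14491)*(28794 + (-109 + C(5))*(-32)) = (15072 + 14491)*(28794 + (-109 + (6 + 6*5 + 6*I*sqrt(5)))*(-32)) = 29563*(28794 + (-109 + (6 + 30 + 6*I*sqrt(5)))*(-32)) = 29563*(28794 + (-109 + (36 + 6*I*sqrt(5)))*(-32)) = 29563*(28794 + (-73 + 6*I*sqrt(5))*(-32)) = 29563*(28794 + (2336 - 192*I*sqrt(5))) = 29563*(31130 - 192*I*sqrt(5)) = 920296190 - 5676096*I*sqrt(5)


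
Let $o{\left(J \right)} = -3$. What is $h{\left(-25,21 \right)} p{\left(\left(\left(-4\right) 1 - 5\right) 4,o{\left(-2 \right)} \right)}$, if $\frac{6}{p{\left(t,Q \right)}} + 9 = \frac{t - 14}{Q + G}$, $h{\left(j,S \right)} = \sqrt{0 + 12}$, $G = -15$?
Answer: $- \frac{27 \sqrt{3}}{14} \approx -3.3404$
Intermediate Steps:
$h{\left(j,S \right)} = 2 \sqrt{3}$ ($h{\left(j,S \right)} = \sqrt{12} = 2 \sqrt{3}$)
$p{\left(t,Q \right)} = \frac{6}{-9 + \frac{-14 + t}{-15 + Q}}$ ($p{\left(t,Q \right)} = \frac{6}{-9 + \frac{t - 14}{Q - 15}} = \frac{6}{-9 + \frac{-14 + t}{-15 + Q}}$)
$h{\left(-25,21 \right)} p{\left(\left(\left(-4\right) 1 - 5\right) 4,o{\left(-2 \right)} \right)} = 2 \sqrt{3} \frac{6 \left(-15 - 3\right)}{121 + \left(\left(-4\right) 1 - 5\right) 4 - -27} = 2 \sqrt{3} \cdot 6 \frac{1}{121 + \left(-4 - 5\right) 4 + 27} \left(-18\right) = 2 \sqrt{3} \cdot 6 \frac{1}{121 - 36 + 27} \left(-18\right) = 2 \sqrt{3} \cdot 6 \cdot \frac{1}{112} \left(-18\right) = 2 \sqrt{3} \left(- \frac{27}{28}\right) = - \frac{27 \sqrt{3}}{14}$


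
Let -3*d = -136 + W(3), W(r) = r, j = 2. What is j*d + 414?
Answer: 1508/3 ≈ 502.67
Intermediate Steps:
d = 133/3 (d = -(-136 + 3)/3 = -⅓*(-133) = 133/3 ≈ 44.333)
j*d + 414 = 2*(133/3) + 414 = 266/3 + 414 = 1508/3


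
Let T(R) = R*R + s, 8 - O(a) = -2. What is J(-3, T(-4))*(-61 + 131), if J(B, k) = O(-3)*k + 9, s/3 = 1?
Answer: 13930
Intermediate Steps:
s = 3 (s = 3*1 = 3)
O(a) = 10 (O(a) = 8 - 1*(-2) = 8 + 2 = 10)
T(R) = 3 + R**2 (T(R) = R*R + 3 = R**2 + 3 = 3 + R**2)
J(B, k) = 9 + 10*k (J(B, k) = 10*k + 9 = 9 + 10*k)
J(-3, T(-4))*(-61 + 131) = (9 + 10*(3 + (-4)**2))*(-61 + 131) = (9 + 10*(3 + 16))*70 = (9 + 10*19)*70 = (9 + 190)*70 = 199*70 = 13930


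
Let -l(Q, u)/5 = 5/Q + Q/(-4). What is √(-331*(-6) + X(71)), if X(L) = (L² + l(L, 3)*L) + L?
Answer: √53497/2 ≈ 115.65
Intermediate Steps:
l(Q, u) = -25/Q + 5*Q/4 (l(Q, u) = -5*(5/Q + Q/(-4)) = -5*(5/Q + Q*(-¼)) = -5*(5/Q - Q/4) = -25/Q + 5*Q/4)
X(L) = L + L² + L*(-25/L + 5*L/4) (X(L) = (L² + (-25/L + 5*L/4)*L) + L = (L² + L*(-25/L + 5*L/4)) + L = L + L² + L*(-25/L + 5*L/4))
√(-331*(-6) + X(71)) = √(-331*(-6) + (-25 + 71 + (9/4)*71²)) = √(1986 + (-25 + 71 + (9/4)*5041)) = √(1986 + (-25 + 71 + 45369/4)) = √(1986 + 45553/4) = √(53497/4) = √53497/2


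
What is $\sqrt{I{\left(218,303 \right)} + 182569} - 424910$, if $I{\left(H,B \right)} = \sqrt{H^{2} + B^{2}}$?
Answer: $-424910 + \sqrt{182569 + \sqrt{139333}} \approx -4.2448 \cdot 10^{5}$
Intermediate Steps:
$I{\left(H,B \right)} = \sqrt{B^{2} + H^{2}}$
$\sqrt{I{\left(218,303 \right)} + 182569} - 424910 = \sqrt{\sqrt{303^{2} + 218^{2}} + 182569} - 424910 = \sqrt{\sqrt{91809 + 47524} + 182569} - 424910 = \sqrt{\sqrt{139333} + 182569} - 424910 = \sqrt{182569 + \sqrt{139333}} - 424910 = -424910 + \sqrt{182569 + \sqrt{139333}}$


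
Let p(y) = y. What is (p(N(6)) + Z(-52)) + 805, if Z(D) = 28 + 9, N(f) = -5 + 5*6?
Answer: 867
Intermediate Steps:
N(f) = 25 (N(f) = -5 + 30 = 25)
Z(D) = 37
(p(N(6)) + Z(-52)) + 805 = (25 + 37) + 805 = 62 + 805 = 867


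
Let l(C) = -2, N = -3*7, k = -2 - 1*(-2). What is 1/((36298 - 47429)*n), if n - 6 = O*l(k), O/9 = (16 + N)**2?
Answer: 1/4942164 ≈ 2.0234e-7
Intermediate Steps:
k = 0 (k = -2 + 2 = 0)
N = -21
O = 225 (O = 9*(16 - 21)**2 = 9*(-5)**2 = 9*25 = 225)
n = -444 (n = 6 + 225*(-2) = 6 - 450 = -444)
1/((36298 - 47429)*n) = 1/((36298 - 47429)*(-444)) = -1/444/(-11131) = -1/11131*(-1/444) = 1/4942164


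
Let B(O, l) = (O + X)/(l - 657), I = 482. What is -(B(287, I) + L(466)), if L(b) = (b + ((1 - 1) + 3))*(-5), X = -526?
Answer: 410136/175 ≈ 2343.6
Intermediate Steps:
B(O, l) = (-526 + O)/(-657 + l) (B(O, l) = (O - 526)/(l - 657) = (-526 + O)/(-657 + l))
L(b) = -15 - 5*b (L(b) = (b + (0 + 3))*(-5) = (b + 3)*(-5) = (3 + b)*(-5) = -15 - 5*b)
-(B(287, I) + L(466)) = -((-526 + 287)/(-657 + 482) + (-15 - 5*466)) = -(-239/(-175) + (-15 - 2330)) = -(-1/175*(-239) - 2345) = -(239/175 - 2345) = -1*(-410136/175) = 410136/175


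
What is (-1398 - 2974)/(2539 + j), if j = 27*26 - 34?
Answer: -4372/3207 ≈ -1.3633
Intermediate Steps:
j = 668 (j = 702 - 34 = 668)
(-1398 - 2974)/(2539 + j) = (-1398 - 2974)/(2539 + 668) = -4372/3207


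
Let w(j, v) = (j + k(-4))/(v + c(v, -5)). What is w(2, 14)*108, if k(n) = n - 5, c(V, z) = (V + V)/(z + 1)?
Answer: -108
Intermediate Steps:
c(V, z) = 2*V/(1 + z) (c(V, z) = (2*V)/(1 + z) = 2*V/(1 + z))
k(n) = -5 + n
w(j, v) = 2*(-9 + j)/v (w(j, v) = (j + (-5 - 4))/(v + 2*v/(1 - 5)) = (j - 9)/(v + 2*v/(-4)) = (-9 + j)/(v + 2*v*(-1/4)) = (-9 + j)/(v - v/2) = (-9 + j)/((v/2)) = (-9 + j)*(2/v) = 2*(-9 + j)/v)
w(2, 14)*108 = (2*(-9 + 2)/14)*108 = (2*(1/14)*(-7))*108 = -1*108 = -108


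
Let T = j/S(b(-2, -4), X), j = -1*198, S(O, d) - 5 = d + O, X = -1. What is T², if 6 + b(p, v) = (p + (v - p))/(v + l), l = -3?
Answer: 480249/25 ≈ 19210.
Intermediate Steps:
b(p, v) = -6 + v/(-3 + v) (b(p, v) = -6 + (p + (v - p))/(v - 3) = -6 + v/(-3 + v))
S(O, d) = 5 + O + d (S(O, d) = 5 + (d + O) = 5 + (O + d) = 5 + O + d)
j = -198
T = 693/5 (T = -198/(5 + (18 - 5*(-4))/(-3 - 4) - 1) = -198/(5 + (18 + 20)/(-7) - 1) = -198/(5 - ⅐*38 - 1) = -198/(5 - 38/7 - 1) = -198/(-10/7) = -198*(-7/10) = 693/5 ≈ 138.60)
T² = (693/5)² = 480249/25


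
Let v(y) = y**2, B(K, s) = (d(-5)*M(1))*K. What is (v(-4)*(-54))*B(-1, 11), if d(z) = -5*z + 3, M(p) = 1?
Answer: 24192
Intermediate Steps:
d(z) = 3 - 5*z
B(K, s) = 28*K (B(K, s) = ((3 - 5*(-5))*1)*K = ((3 + 25)*1)*K = (28*1)*K = 28*K)
(v(-4)*(-54))*B(-1, 11) = ((-4)**2*(-54))*(28*(-1)) = (16*(-54))*(-28) = -864*(-28) = 24192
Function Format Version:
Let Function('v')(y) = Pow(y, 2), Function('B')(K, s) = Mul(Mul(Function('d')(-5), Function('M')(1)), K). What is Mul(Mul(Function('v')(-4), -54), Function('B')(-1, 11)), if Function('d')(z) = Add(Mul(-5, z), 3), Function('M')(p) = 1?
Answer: 24192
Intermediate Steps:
Function('d')(z) = Add(3, Mul(-5, z))
Function('B')(K, s) = Mul(28, K) (Function('B')(K, s) = Mul(Mul(Add(3, Mul(-5, -5)), 1), K) = Mul(Mul(Add(3, 25), 1), K) = Mul(Mul(28, 1), K) = Mul(28, K))
Mul(Mul(Function('v')(-4), -54), Function('B')(-1, 11)) = Mul(Mul(Pow(-4, 2), -54), Mul(28, -1)) = Mul(Mul(16, -54), -28) = Mul(-864, -28) = 24192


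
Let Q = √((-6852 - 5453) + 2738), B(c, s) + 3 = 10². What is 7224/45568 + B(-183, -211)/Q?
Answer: 903/5696 - 97*I*√1063/3189 ≈ 0.15853 - 0.99171*I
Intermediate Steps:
B(c, s) = 97 (B(c, s) = -3 + 10² = -3 + 100 = 97)
Q = 3*I*√1063 (Q = √(-12305 + 2738) = √(-9567) = 3*I*√1063 ≈ 97.811*I)
7224/45568 + B(-183, -211)/Q = 7224/45568 + 97/((3*I*√1063)) = 7224*(1/45568) + 97*(-I*√1063/3189) = 903/5696 - 97*I*√1063/3189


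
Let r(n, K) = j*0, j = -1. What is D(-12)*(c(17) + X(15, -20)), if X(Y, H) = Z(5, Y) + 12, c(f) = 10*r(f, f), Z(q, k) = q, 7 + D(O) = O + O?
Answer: -527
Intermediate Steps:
r(n, K) = 0 (r(n, K) = -1*0 = 0)
D(O) = -7 + 2*O (D(O) = -7 + (O + O) = -7 + 2*O)
c(f) = 0 (c(f) = 10*0 = 0)
X(Y, H) = 17 (X(Y, H) = 5 + 12 = 17)
D(-12)*(c(17) + X(15, -20)) = (-7 + 2*(-12))*(0 + 17) = (-7 - 24)*17 = -31*17 = -527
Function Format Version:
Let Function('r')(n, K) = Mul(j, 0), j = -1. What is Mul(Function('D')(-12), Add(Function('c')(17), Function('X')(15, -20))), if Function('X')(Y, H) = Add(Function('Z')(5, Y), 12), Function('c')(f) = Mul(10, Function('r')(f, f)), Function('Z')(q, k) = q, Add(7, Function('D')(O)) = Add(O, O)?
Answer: -527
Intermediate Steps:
Function('r')(n, K) = 0 (Function('r')(n, K) = Mul(-1, 0) = 0)
Function('D')(O) = Add(-7, Mul(2, O)) (Function('D')(O) = Add(-7, Add(O, O)) = Add(-7, Mul(2, O)))
Function('c')(f) = 0 (Function('c')(f) = Mul(10, 0) = 0)
Function('X')(Y, H) = 17 (Function('X')(Y, H) = Add(5, 12) = 17)
Mul(Function('D')(-12), Add(Function('c')(17), Function('X')(15, -20))) = Mul(Add(-7, Mul(2, -12)), Add(0, 17)) = Mul(Add(-7, -24), 17) = Mul(-31, 17) = -527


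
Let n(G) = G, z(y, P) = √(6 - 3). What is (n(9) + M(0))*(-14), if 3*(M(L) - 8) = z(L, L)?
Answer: -238 - 14*√3/3 ≈ -246.08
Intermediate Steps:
z(y, P) = √3
M(L) = 8 + √3/3
(n(9) + M(0))*(-14) = (9 + (8 + √3/3))*(-14) = (17 + √3/3)*(-14) = -238 - 14*√3/3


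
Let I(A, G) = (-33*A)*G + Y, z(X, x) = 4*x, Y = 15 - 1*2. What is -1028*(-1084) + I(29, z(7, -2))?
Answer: 1122021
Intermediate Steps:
Y = 13 (Y = 15 - 2 = 13)
I(A, G) = 13 - 33*A*G (I(A, G) = (-33*A)*G + 13 = -33*A*G + 13 = 13 - 33*A*G)
-1028*(-1084) + I(29, z(7, -2)) = -1028*(-1084) + (13 - 33*29*4*(-2)) = 1114352 + (13 - 33*29*(-8)) = 1114352 + (13 + 7656) = 1114352 + 7669 = 1122021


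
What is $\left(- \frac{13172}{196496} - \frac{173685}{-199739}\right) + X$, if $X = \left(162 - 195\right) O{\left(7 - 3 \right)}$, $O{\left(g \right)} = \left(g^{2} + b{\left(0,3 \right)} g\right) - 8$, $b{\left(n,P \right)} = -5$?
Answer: $\frac{3893417901269}{9811978636} \approx 396.8$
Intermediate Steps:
$O{\left(g \right)} = -8 + g^{2} - 5 g$ ($O{\left(g \right)} = \left(g^{2} - 5 g\right) - 8 = -8 + g^{2} - 5 g$)
$X = 396$ ($X = \left(162 - 195\right) \left(-8 + \left(7 - 3\right)^{2} - 5 \left(7 - 3\right)\right) = - 33 \left(-8 + 4^{2} - 20\right) = - 33 \left(-8 + 16 - 20\right) = \left(-33\right) \left(-12\right) = 396$)
$\left(- \frac{13172}{196496} - \frac{173685}{-199739}\right) + X = \left(- \frac{13172}{196496} - \frac{173685}{-199739}\right) + 396 = \left(\left(-13172\right) \frac{1}{196496} - - \frac{173685}{199739}\right) + 396 = \left(- \frac{3293}{49124} + \frac{173685}{199739}\right) + 396 = \frac{7874361413}{9811978636} + 396 = \frac{3893417901269}{9811978636}$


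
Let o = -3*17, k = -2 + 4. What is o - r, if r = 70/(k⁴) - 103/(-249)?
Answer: -111131/1992 ≈ -55.789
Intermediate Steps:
k = 2
o = -51 (o = -1*51 = -51)
r = 9539/1992 (r = 70/(2⁴) - 103/(-249) = 70/16 - 103*(-1/249) = 70*(1/16) + 103/249 = 35/8 + 103/249 = 9539/1992 ≈ 4.7887)
o - r = -51 - 1*9539/1992 = -51 - 9539/1992 = -111131/1992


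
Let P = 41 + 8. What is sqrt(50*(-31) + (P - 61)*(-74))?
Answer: I*sqrt(662) ≈ 25.729*I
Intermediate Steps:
P = 49
sqrt(50*(-31) + (P - 61)*(-74)) = sqrt(50*(-31) + (49 - 61)*(-74)) = sqrt(-1550 - 12*(-74)) = sqrt(-1550 + 888) = sqrt(-662) = I*sqrt(662)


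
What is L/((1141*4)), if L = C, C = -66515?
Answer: -66515/4564 ≈ -14.574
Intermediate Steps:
L = -66515
L/((1141*4)) = -66515/(1141*4) = -66515/4564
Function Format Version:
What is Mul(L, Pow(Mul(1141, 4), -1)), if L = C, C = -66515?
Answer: Rational(-66515, 4564) ≈ -14.574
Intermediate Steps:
L = -66515
Mul(L, Pow(Mul(1141, 4), -1)) = Mul(-66515, Pow(Mul(1141, 4), -1)) = Mul(-66515, Pow(4564, -1)) = Mul(-66515, Rational(1, 4564)) = Rational(-66515, 4564)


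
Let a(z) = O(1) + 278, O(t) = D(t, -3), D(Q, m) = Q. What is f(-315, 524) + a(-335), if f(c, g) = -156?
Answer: 123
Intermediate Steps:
O(t) = t
a(z) = 279 (a(z) = 1 + 278 = 279)
f(-315, 524) + a(-335) = -156 + 279 = 123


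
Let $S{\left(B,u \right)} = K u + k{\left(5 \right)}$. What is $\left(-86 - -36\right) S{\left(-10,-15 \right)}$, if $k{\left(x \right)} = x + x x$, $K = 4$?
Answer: $1500$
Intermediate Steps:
$k{\left(x \right)} = x + x^{2}$
$S{\left(B,u \right)} = 30 + 4 u$ ($S{\left(B,u \right)} = 4 u + 5 \left(1 + 5\right) = 4 u + 5 \cdot 6 = 4 u + 30 = 30 + 4 u$)
$\left(-86 - -36\right) S{\left(-10,-15 \right)} = \left(-86 - -36\right) \left(30 + 4 \left(-15\right)\right) = \left(-86 + 36\right) \left(30 - 60\right) = \left(-50\right) \left(-30\right) = 1500$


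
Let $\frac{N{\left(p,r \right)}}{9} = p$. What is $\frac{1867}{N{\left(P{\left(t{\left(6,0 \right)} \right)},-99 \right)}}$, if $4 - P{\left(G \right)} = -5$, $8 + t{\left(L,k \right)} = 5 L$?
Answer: $\frac{1867}{81} \approx 23.049$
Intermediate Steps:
$t{\left(L,k \right)} = -8 + 5 L$
$P{\left(G \right)} = 9$ ($P{\left(G \right)} = 4 - -5 = 4 + 5 = 9$)
$N{\left(p,r \right)} = 9 p$
$\frac{1867}{N{\left(P{\left(t{\left(6,0 \right)} \right)},-99 \right)}} = \frac{1867}{9 \cdot 9} = \frac{1867}{81}$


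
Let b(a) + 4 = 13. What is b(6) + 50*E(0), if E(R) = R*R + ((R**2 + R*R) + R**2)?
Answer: 9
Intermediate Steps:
b(a) = 9 (b(a) = -4 + 13 = 9)
E(R) = 4*R**2 (E(R) = R**2 + ((R**2 + R**2) + R**2) = R**2 + (2*R**2 + R**2) = R**2 + 3*R**2 = 4*R**2)
b(6) + 50*E(0) = 9 + 50*(4*0**2) = 9 + 50*(4*0) = 9 + 50*0 = 9 + 0 = 9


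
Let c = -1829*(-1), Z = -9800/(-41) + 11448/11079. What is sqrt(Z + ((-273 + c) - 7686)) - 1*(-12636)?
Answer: 12636 + 3*I*sqrt(1667064296882)/50471 ≈ 12636.0 + 76.746*I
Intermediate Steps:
Z = 12115952/50471 (Z = -9800*(-1/41) + 11448*(1/11079) = 9800/41 + 1272/1231 = 12115952/50471 ≈ 240.06)
c = 1829
sqrt(Z + ((-273 + c) - 7686)) - 1*(-12636) = sqrt(12115952/50471 + ((-273 + 1829) - 7686)) - 1*(-12636) = sqrt(12115952/50471 + (1556 - 7686)) + 12636 = sqrt(12115952/50471 - 6130) + 12636 = sqrt(-297271278/50471) + 12636 = 3*I*sqrt(1667064296882)/50471 + 12636 = 12636 + 3*I*sqrt(1667064296882)/50471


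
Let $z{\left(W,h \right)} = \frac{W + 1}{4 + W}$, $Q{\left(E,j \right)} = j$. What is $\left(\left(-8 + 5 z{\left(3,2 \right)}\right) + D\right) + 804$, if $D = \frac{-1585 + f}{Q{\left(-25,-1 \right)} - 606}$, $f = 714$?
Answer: $\frac{3400441}{4249} \approx 800.29$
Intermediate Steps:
$z{\left(W,h \right)} = \frac{1 + W}{4 + W}$
$D = \frac{871}{607}$ ($D = \frac{-1585 + 714}{-1 - 606} = - \frac{871}{-607} = \left(-871\right) \left(- \frac{1}{607}\right) = \frac{871}{607} \approx 1.4349$)
$\left(\left(-8 + 5 z{\left(3,2 \right)}\right) + D\right) + 804 = \left(\left(-8 + 5 \frac{1 + 3}{4 + 3}\right) + \frac{871}{607}\right) + 804 = \left(\left(-8 + 5 \cdot \frac{1}{7} \cdot 4\right) + \frac{871}{607}\right) + 804 = \left(\left(-8 + 5 \cdot \frac{4}{7}\right) + \frac{871}{607}\right) + 804 = \left(\left(-8 + \frac{20}{7}\right) + \frac{871}{607}\right) + 804 = \left(- \frac{36}{7} + \frac{871}{607}\right) + 804 = - \frac{15755}{4249} + 804 = \frac{3400441}{4249}$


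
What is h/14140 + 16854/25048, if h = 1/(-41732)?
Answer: 12308644709/18292804880 ≈ 0.67287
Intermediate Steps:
h = -1/41732 ≈ -2.3962e-5
h/14140 + 16854/25048 = -1/41732/14140 + 16854/25048 = -1/41732*1/14140 + 16854*(1/25048) = -1/590090480 + 8427/12524 = 12308644709/18292804880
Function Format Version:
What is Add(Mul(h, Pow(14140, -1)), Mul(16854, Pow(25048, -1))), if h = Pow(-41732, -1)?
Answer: Rational(12308644709, 18292804880) ≈ 0.67287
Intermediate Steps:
h = Rational(-1, 41732) ≈ -2.3962e-5
Add(Mul(h, Pow(14140, -1)), Mul(16854, Pow(25048, -1))) = Add(Mul(Rational(-1, 41732), Pow(14140, -1)), Mul(16854, Pow(25048, -1))) = Add(Mul(Rational(-1, 41732), Rational(1, 14140)), Mul(16854, Rational(1, 25048))) = Add(Rational(-1, 590090480), Rational(8427, 12524)) = Rational(12308644709, 18292804880)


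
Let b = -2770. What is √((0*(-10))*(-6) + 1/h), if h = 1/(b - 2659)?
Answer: I*√5429 ≈ 73.682*I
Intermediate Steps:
h = -1/5429 (h = 1/(-2770 - 2659) = 1/(-5429) = -1/5429 ≈ -0.00018420)
√((0*(-10))*(-6) + 1/h) = √((0*(-10))*(-6) + 1/(-1/5429)) = √(0*(-6) - 5429) = √(0 - 5429) = √(-5429) = I*√5429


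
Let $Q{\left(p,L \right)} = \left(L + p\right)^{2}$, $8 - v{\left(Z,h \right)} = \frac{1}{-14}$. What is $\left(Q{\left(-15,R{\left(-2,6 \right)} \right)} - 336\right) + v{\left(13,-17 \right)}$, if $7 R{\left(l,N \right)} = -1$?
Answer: $- \frac{9665}{98} \approx -98.622$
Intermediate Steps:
$v{\left(Z,h \right)} = \frac{113}{14}$ ($v{\left(Z,h \right)} = 8 - \frac{1}{-14} = 8 - - \frac{1}{14} = 8 + \frac{1}{14} = \frac{113}{14}$)
$R{\left(l,N \right)} = - \frac{1}{7}$ ($R{\left(l,N \right)} = \frac{1}{7} \left(-1\right) = - \frac{1}{7}$)
$\left(Q{\left(-15,R{\left(-2,6 \right)} \right)} - 336\right) + v{\left(13,-17 \right)} = \left(\left(- \frac{1}{7} - 15\right)^{2} - 336\right) + \frac{113}{14} = \left(\left(- \frac{106}{7}\right)^{2} - 336\right) + \frac{113}{14} = \left(\frac{11236}{49} - 336\right) + \frac{113}{14} = - \frac{5228}{49} + \frac{113}{14} = - \frac{9665}{98}$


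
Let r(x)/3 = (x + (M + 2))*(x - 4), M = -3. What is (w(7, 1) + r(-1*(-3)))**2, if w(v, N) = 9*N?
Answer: 9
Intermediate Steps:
r(x) = 3*(-1 + x)*(-4 + x) (r(x) = 3*((x + (-3 + 2))*(x - 4)) = 3*((x - 1)*(-4 + x)) = 3*((-1 + x)*(-4 + x)) = 3*(-1 + x)*(-4 + x))
(w(7, 1) + r(-1*(-3)))**2 = (9*1 + (12 - (-15)*(-3) + 3*(-1*(-3))**2))**2 = (9 + (12 - 15*3 + 3*3**2))**2 = (9 + (12 - 45 + 3*9))**2 = (9 + (12 - 45 + 27))**2 = (9 - 6)**2 = 3**2 = 9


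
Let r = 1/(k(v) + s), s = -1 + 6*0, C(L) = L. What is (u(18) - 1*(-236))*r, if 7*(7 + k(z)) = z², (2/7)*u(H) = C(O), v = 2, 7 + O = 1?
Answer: -1505/52 ≈ -28.942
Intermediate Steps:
O = -6 (O = -7 + 1 = -6)
s = -1 (s = -1 + 0 = -1)
u(H) = -21 (u(H) = (7/2)*(-6) = -21)
k(z) = -7 + z²/7
r = -7/52 (r = 1/((-7 + (⅐)*2²) - 1) = 1/((-7 + (⅐)*4) - 1) = 1/((-7 + 4/7) - 1) = 1/(-45/7 - 1) = 1/(-52/7) = -7/52 ≈ -0.13462)
(u(18) - 1*(-236))*r = (-21 - 1*(-236))*(-7/52) = (-21 + 236)*(-7/52) = 215*(-7/52) = -1505/52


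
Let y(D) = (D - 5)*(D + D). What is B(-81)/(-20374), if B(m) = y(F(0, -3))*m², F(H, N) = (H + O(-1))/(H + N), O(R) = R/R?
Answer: -11664/10187 ≈ -1.1450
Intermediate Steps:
O(R) = 1
F(H, N) = (1 + H)/(H + N) (F(H, N) = (H + 1)/(H + N) = (1 + H)/(H + N))
y(D) = 2*D*(-5 + D) (y(D) = (-5 + D)*(2*D) = 2*D*(-5 + D))
B(m) = 32*m²/9 (B(m) = (2*((1 + 0)/(0 - 3))*(-5 + (1 + 0)/(0 - 3)))*m² = (2*(1/(-3))*(-5 + 1/(-3)))*m² = (2*(-⅓*1)*(-5 - ⅓*1))*m² = (2*(-⅓)*(-5 - ⅓))*m² = (2*(-⅓)*(-16/3))*m² = 32*m²/9)
B(-81)/(-20374) = ((32/9)*(-81)²)/(-20374) = ((32/9)*6561)*(-1/20374) = 23328*(-1/20374) = -11664/10187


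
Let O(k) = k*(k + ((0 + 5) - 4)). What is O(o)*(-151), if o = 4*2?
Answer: -10872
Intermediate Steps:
o = 8
O(k) = k*(1 + k) (O(k) = k*(k + (5 - 4)) = k*(k + 1) = k*(1 + k))
O(o)*(-151) = (8*(1 + 8))*(-151) = (8*9)*(-151) = 72*(-151) = -10872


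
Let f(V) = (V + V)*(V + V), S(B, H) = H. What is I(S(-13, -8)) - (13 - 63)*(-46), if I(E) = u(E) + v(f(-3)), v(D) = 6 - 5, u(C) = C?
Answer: -2307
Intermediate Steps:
f(V) = 4*V² (f(V) = (2*V)*(2*V) = 4*V²)
v(D) = 1
I(E) = 1 + E (I(E) = E + 1 = 1 + E)
I(S(-13, -8)) - (13 - 63)*(-46) = (1 - 8) - (13 - 63)*(-46) = -7 - (-50)*(-46) = -7 - 1*2300 = -7 - 2300 = -2307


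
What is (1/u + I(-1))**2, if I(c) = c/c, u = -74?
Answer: 5329/5476 ≈ 0.97316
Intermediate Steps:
I(c) = 1
(1/u + I(-1))**2 = (1/(-74) + 1)**2 = (-1/74 + 1)**2 = (73/74)**2 = 5329/5476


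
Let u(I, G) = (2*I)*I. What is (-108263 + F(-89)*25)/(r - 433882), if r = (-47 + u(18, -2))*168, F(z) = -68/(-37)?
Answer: 4004031/12317818 ≈ 0.32506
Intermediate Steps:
u(I, G) = 2*I**2
F(z) = 68/37 (F(z) = -68*(-1/37) = 68/37)
r = 100968 (r = (-47 + 2*18**2)*168 = (-47 + 2*324)*168 = (-47 + 648)*168 = 601*168 = 100968)
(-108263 + F(-89)*25)/(r - 433882) = (-108263 + (68/37)*25)/(100968 - 433882) = (-108263 + 1700/37)/(-332914) = -4004031/37*(-1/332914) = 4004031/12317818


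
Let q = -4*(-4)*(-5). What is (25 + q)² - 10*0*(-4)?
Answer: 3025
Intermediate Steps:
q = -80 (q = 16*(-5) = -80)
(25 + q)² - 10*0*(-4) = (25 - 80)² - 10*0*(-4) = (-55)² + 0*(-4) = 3025 + 0 = 3025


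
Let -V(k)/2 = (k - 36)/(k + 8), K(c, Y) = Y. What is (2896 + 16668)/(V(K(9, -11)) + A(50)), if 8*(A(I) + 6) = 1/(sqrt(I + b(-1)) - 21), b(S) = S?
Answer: -6573504/12547 ≈ -523.91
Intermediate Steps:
V(k) = -2*(-36 + k)/(8 + k) (V(k) = -2*(k - 36)/(k + 8) = -2*(-36 + k)/(8 + k))
A(I) = -6 + 1/(8*(-21 + sqrt(-1 + I))) (A(I) = -6 + 1/(8*(sqrt(I - 1) - 21)) = -6 + 1/(8*(sqrt(-1 + I) - 21)) = -6 + 1/(8*(-21 + sqrt(-1 + I))))
(2896 + 16668)/(V(K(9, -11)) + A(50)) = (2896 + 16668)/(2*(36 - 1*(-11))/(8 - 11) + (1009 - 48*sqrt(-1 + 50))/(8*(-21 + sqrt(-1 + 50)))) = 19564/(2*(36 + 11)/(-3) + (1009 - 48*sqrt(49))/(8*(-21 + sqrt(49)))) = 19564/(2*(-1/3)*47 + (1009 - 48*7)/(8*(-21 + 7))) = 19564/(-94/3 + (1/8)*(1009 - 336)/(-14)) = 19564/(-94/3 + (1/8)*(-1/14)*673) = 19564/(-94/3 - 673/112) = 19564/(-12547/336) = 19564*(-336/12547) = -6573504/12547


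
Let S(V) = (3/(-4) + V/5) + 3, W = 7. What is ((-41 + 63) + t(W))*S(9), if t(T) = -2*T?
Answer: 162/5 ≈ 32.400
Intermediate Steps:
S(V) = 9/4 + V/5 (S(V) = (3*(-¼) + V*(⅕)) + 3 = (-¾ + V/5) + 3 = 9/4 + V/5)
((-41 + 63) + t(W))*S(9) = ((-41 + 63) - 2*7)*(9/4 + (⅕)*9) = (22 - 14)*(9/4 + 9/5) = 8*(81/20) = 162/5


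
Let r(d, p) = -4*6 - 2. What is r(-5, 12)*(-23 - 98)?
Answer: 3146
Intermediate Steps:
r(d, p) = -26 (r(d, p) = -24 - 2 = -26)
r(-5, 12)*(-23 - 98) = -26*(-23 - 98) = -26*(-121) = 3146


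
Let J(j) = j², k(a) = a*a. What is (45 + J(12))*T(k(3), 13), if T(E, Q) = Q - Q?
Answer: 0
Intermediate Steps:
k(a) = a²
T(E, Q) = 0
(45 + J(12))*T(k(3), 13) = (45 + 12²)*0 = (45 + 144)*0 = 189*0 = 0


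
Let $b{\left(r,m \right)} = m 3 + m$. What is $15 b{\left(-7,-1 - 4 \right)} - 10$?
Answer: $-310$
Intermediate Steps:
$b{\left(r,m \right)} = 4 m$ ($b{\left(r,m \right)} = 3 m + m = 4 m$)
$15 b{\left(-7,-1 - 4 \right)} - 10 = 15 \cdot 4 \left(-1 - 4\right) - 10 = 15 \cdot 4 \left(-5\right) - 10 = 15 \left(-20\right) - 10 = -300 - 10 = -310$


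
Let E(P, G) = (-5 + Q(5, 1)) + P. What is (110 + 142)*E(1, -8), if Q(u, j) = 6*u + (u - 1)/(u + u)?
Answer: 33264/5 ≈ 6652.8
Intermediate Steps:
Q(u, j) = 6*u + (-1 + u)/(2*u) (Q(u, j) = 6*u + (-1 + u)/((2*u)) = 6*u + (-1 + u)*(1/(2*u)) = 6*u + (-1 + u)/(2*u))
E(P, G) = 127/5 + P (E(P, G) = (-5 + (½)*(-1 + 5*(1 + 12*5))/5) + P = (-5 + (½)*(⅕)*(-1 + 5*(1 + 60))) + P = (-5 + (½)*(⅕)*(-1 + 5*61)) + P = (-5 + (½)*(⅕)*(-1 + 305)) + P = (-5 + (½)*(⅕)*304) + P = (-5 + 152/5) + P = 127/5 + P)
(110 + 142)*E(1, -8) = (110 + 142)*(127/5 + 1) = 252*(132/5) = 33264/5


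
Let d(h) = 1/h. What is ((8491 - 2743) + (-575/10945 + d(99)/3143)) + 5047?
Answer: 668425770379/61920243 ≈ 10795.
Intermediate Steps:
((8491 - 2743) + (-575/10945 + d(99)/3143)) + 5047 = ((8491 - 2743) + (-575/10945 + 1/(99*3143))) + 5047 = (5748 + (-575*1/10945 + (1/99)*(1/3143))) + 5047 = (5748 + (-115/2189 + 1/311157)) + 5047 = (5748 - 3252806/61920243) + 5047 = 355914303958/61920243 + 5047 = 668425770379/61920243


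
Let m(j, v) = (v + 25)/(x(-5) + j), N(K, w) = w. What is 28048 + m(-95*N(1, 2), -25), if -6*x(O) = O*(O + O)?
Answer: 28048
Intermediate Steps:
x(O) = -O²/3 (x(O) = -O*(O + O)/6 = -O*2*O/6 = -O²/3)
m(j, v) = (25 + v)/(-25/3 + j) (m(j, v) = (v + 25)/(-⅓*(-5)² + j) = (25 + v)/(-⅓*25 + j) = (25 + v)/(-25/3 + j))
28048 + m(-95*N(1, 2), -25) = 28048 + 3*(25 - 25)/(-25 + 3*(-95*2)) = 28048 + 3*0/(-25 + 3*(-190)) = 28048 + 3*0/(-25 - 570) = 28048 + 3*0/(-595) = 28048 + 3*(-1/595)*0 = 28048 + 0 = 28048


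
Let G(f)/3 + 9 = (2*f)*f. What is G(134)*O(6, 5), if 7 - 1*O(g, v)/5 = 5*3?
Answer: -4308360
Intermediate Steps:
O(g, v) = -40 (O(g, v) = 35 - 25*3 = 35 - 5*15 = 35 - 75 = -40)
G(f) = -27 + 6*f² (G(f) = -27 + 3*((2*f)*f) = -27 + 3*(2*f²) = -27 + 6*f²)
G(134)*O(6, 5) = (-27 + 6*134²)*(-40) = (-27 + 6*17956)*(-40) = (-27 + 107736)*(-40) = 107709*(-40) = -4308360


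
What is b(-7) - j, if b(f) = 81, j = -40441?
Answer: 40522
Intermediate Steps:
b(-7) - j = 81 - 1*(-40441) = 81 + 40441 = 40522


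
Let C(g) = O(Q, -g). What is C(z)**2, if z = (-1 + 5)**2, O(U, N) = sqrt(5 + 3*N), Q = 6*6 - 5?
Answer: -43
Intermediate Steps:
Q = 31 (Q = 36 - 5 = 31)
z = 16 (z = 4**2 = 16)
C(g) = sqrt(5 - 3*g) (C(g) = sqrt(5 + 3*(-g)) = sqrt(5 - 3*g))
C(z)**2 = (sqrt(5 - 3*16))**2 = (sqrt(5 - 48))**2 = (sqrt(-43))**2 = (I*sqrt(43))**2 = -43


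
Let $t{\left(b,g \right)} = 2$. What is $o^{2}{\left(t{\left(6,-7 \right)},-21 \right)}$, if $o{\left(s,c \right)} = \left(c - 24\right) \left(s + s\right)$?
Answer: $32400$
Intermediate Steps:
$o{\left(s,c \right)} = 2 s \left(-24 + c\right)$ ($o{\left(s,c \right)} = \left(-24 + c\right) 2 s = 2 s \left(-24 + c\right)$)
$o^{2}{\left(t{\left(6,-7 \right)},-21 \right)} = \left(2 \cdot 2 \left(-24 - 21\right)\right)^{2} = \left(2 \cdot 2 \left(-45\right)\right)^{2} = \left(-180\right)^{2} = 32400$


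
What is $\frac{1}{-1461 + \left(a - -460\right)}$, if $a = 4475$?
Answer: $\frac{1}{3474} \approx 0.00028785$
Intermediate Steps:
$\frac{1}{-1461 + \left(a - -460\right)} = \frac{1}{-1461 + \left(4475 - -460\right)} = \frac{1}{-1461 + \left(4475 + 460\right)} = \frac{1}{-1461 + 4935} = \frac{1}{3474}$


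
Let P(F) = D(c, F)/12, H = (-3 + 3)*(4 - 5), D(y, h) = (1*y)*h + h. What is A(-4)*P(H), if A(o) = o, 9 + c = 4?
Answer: 0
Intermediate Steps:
c = -5 (c = -9 + 4 = -5)
D(y, h) = h + h*y (D(y, h) = y*h + h = h*y + h = h + h*y)
H = 0 (H = 0*(-1) = 0)
P(F) = -F/3 (P(F) = (F*(1 - 5))/12 = (F*(-4))*(1/12) = -4*F*(1/12) = -F/3)
A(-4)*P(H) = -(-4)*0/3 = -4*0 = 0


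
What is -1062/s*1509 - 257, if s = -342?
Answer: 84148/19 ≈ 4428.8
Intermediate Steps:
-1062/s*1509 - 257 = -1062/(-342)*1509 - 257 = -1062*(-1/342)*1509 - 257 = (59/19)*1509 - 257 = 89031/19 - 257 = 84148/19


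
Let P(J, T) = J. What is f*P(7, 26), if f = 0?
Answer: 0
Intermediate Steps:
f*P(7, 26) = 0*7 = 0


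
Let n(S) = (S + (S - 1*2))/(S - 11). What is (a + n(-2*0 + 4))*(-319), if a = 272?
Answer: -605462/7 ≈ -86495.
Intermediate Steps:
n(S) = (-2 + 2*S)/(-11 + S) (n(S) = (S + (S - 2))/(-11 + S) = (S + (-2 + S))/(-11 + S) = (-2 + 2*S)/(-11 + S))
(a + n(-2*0 + 4))*(-319) = (272 + 2*(-1 + (-2*0 + 4))/(-11 + (-2*0 + 4)))*(-319) = (272 + 2*(-1 + (0 + 4))/(-11 + (0 + 4)))*(-319) = (272 + 2*(-1 + 4)/(-11 + 4))*(-319) = (272 + 2*3/(-7))*(-319) = (272 + 2*(-1/7)*3)*(-319) = (272 - 6/7)*(-319) = (1898/7)*(-319) = -605462/7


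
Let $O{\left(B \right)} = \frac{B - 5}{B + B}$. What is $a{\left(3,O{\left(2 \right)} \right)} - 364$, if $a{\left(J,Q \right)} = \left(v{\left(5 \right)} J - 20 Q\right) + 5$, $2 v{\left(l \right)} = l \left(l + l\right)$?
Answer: $-269$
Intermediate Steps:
$O{\left(B \right)} = \frac{-5 + B}{2 B}$
$v{\left(l \right)} = l^{2}$ ($v{\left(l \right)} = \frac{l \left(l + l\right)}{2} = \frac{l 2 l}{2} = \frac{2 l^{2}}{2} = l^{2}$)
$a{\left(J,Q \right)} = 5 - 20 Q + 25 J$ ($a{\left(J,Q \right)} = \left(5^{2} J - 20 Q\right) + 5 = \left(25 J - 20 Q\right) + 5 = \left(- 20 Q + 25 J\right) + 5 = 5 - 20 Q + 25 J$)
$a{\left(3,O{\left(2 \right)} \right)} - 364 = \left(5 - 20 \frac{-5 + 2}{2 \cdot 2} + 25 \cdot 3\right) - 364 = \left(5 - 20 \cdot \frac{1}{2} \cdot \frac{1}{2} \left(-3\right) + 75\right) - 364 = \left(5 - -15 + 75\right) - 364 = \left(5 + 15 + 75\right) - 364 = 95 - 364 = -269$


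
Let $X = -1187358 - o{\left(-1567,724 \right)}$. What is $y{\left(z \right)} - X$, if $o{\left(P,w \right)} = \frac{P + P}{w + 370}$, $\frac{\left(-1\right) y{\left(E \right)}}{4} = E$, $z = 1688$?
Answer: $\frac{645789915}{547} \approx 1.1806 \cdot 10^{6}$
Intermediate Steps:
$y{\left(E \right)} = - 4 E$
$o{\left(P,w \right)} = \frac{2 P}{370 + w}$
$X = - \frac{649483259}{547}$ ($X = -1187358 - 2 \left(-1567\right) \frac{1}{370 + 724} = -1187358 - 2 \left(-1567\right) \frac{1}{1094} = -1187358 - - \frac{1567}{547} = -1187358 + \frac{1567}{547} = - \frac{649483259}{547} \approx -1.1874 \cdot 10^{6}$)
$y{\left(z \right)} - X = \left(-4\right) 1688 - - \frac{649483259}{547} = -6752 + \frac{649483259}{547} = \frac{645789915}{547}$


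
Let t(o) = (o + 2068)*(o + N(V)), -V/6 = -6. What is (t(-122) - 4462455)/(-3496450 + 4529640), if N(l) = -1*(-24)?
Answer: -4653163/1033190 ≈ -4.5037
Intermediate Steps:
V = 36 (V = -6*(-6) = 36)
N(l) = 24
t(o) = (24 + o)*(2068 + o) (t(o) = (o + 2068)*(o + 24) = (2068 + o)*(24 + o) = (24 + o)*(2068 + o))
(t(-122) - 4462455)/(-3496450 + 4529640) = ((49632 + (-122)² + 2092*(-122)) - 4462455)/(-3496450 + 4529640) = ((49632 + 14884 - 255224) - 4462455)/1033190 = (-190708 - 4462455)*(1/1033190) = -4653163*1/1033190 = -4653163/1033190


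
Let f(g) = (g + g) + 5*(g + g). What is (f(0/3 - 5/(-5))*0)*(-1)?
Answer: 0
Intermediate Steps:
f(g) = 12*g (f(g) = 2*g + 5*(2*g) = 2*g + 10*g = 12*g)
(f(0/3 - 5/(-5))*0)*(-1) = ((12*(0/3 - 5/(-5)))*0)*(-1) = ((12*(0*(1/3) - 5*(-1/5)))*0)*(-1) = ((12*(0 + 1))*0)*(-1) = ((12*1)*0)*(-1) = (12*0)*(-1) = 0*(-1) = 0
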